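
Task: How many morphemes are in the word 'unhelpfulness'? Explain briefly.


Decomposition: un- (prefix) + help (root) + -ful (suffix) + -ness (suffix) = 4 morpheme(s)

4 morphemes


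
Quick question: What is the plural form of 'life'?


Apply rule: Change -fe to -ves. 'life' becomes 'lives'.

lives


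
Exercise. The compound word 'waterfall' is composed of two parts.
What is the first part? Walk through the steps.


Split 'waterfall' into 'water' + 'fall'. The first part is 'water'.

water


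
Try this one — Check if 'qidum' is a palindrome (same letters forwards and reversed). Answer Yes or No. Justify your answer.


Forward: 'qidum'
Reversed: 'mudiq'
They differ.

No


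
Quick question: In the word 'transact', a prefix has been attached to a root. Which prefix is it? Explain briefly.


The word 'transact' = 'trans' (prefix) + 'act' (root). The prefix is 'trans'.

trans


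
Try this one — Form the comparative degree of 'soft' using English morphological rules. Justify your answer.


Apply comparative formation (add -er): 'soft' -> 'softer'.

softer


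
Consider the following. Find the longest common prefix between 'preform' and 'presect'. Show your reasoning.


Compare from the start: 3 characters match: 'pre'. Mismatch at position 4: 'f' vs 's'.

pre


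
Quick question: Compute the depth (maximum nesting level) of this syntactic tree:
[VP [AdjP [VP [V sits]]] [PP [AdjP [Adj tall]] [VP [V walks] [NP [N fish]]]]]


Count bracket nesting levels:
'[' at pos 0: depth = 1
'[' at pos 4: depth = 2
'[' at pos 10: depth = 3
'[' at pos 14: depth = 4
'[' at pos 25: depth = 2
'[' at pos 29: depth = 3
'[' at pos 35: depth = 4
'[' at pos 47: depth = 3
'[' at pos 51: depth = 4
'[' at pos 61: depth = 4
'[' at pos 65: depth = 5
Maximum depth reached: 5

5


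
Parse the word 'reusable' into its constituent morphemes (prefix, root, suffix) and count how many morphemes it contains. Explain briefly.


Step 1: Identify prefix: 're' (meaning: again)
Step 2: Identify root: 'use'
Step 3: Identify suffix(es): 'able'
Decomposition: re- (prefix: again) + use (root) + -able (suffix: capable of)
Total morphemes: 3

3 morphemes (re- (prefix: again) + use (root) + -able (suffix: capable of))


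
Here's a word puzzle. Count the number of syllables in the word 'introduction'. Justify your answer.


Break 'introduction' into syllables: in-tro-duc-tion -> in | tro | duc | tion = 4 syllables

4 syllables


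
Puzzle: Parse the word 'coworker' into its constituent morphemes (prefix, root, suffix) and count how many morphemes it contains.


Step 1: Identify prefix: 'co' (meaning: together)
Step 2: Identify root: 'work'
Step 3: Identify suffix(es): 'er'
Decomposition: co- (prefix: together) + work (root) + -er (suffix: one who)
Total morphemes: 3

3 morphemes (co- (prefix: together) + work (root) + -er (suffix: one who))


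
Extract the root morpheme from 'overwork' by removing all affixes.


Remove prefix 'over' from 'overwork' to get root 'work'.

work


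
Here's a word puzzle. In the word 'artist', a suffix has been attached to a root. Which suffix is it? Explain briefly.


The word 'artist' = 'art' (root) + '-ist' (suffix). The suffix is '-ist'.

ist


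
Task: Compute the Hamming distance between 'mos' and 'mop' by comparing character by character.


Alignment:
Position 1: 'm' vs 'm' = match
Position 2: 'o' vs 'o' = match
Position 3: 's' vs 'p' = DIFFER
Total differences: 1

1


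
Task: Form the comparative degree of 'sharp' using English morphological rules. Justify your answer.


Apply comparative formation (add -er): 'sharp' -> 'sharper'.

sharper


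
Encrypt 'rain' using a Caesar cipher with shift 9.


Shift each letter by 9: r -> a, a -> j, i -> r, n -> w. Result: 'ajrw'.

ajrw


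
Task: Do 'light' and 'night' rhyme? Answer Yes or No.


Rime (stressed vowel + following sounds) of 'light': -ight = /aɪt/
Rime of 'night': -ight = /aɪt/
/aɪt/ and /aɪt/ are the same ending sound, so the words rhyme.

Yes


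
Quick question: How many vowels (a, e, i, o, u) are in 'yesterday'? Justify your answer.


Vowels in 'yesterday': e, e, a = 3 vowels.

3


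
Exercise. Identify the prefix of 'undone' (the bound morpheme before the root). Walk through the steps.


The word 'undone' = 'un' (prefix) + 'done' (root). The prefix is 'un'.

un


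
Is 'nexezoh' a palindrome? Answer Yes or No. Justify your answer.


Forward: 'nexezoh'
Reversed: 'hozexen'
They differ.

No


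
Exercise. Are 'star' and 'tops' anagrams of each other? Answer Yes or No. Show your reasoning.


Sorted letters of 'star': 'arst'
Sorted letters of 'tops': 'opst'
They do not match.

No


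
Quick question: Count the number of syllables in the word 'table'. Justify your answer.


Break 'table' into syllables: ta-ble -> ta | ble = 2 syllables

2 syllables


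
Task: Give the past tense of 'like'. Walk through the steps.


Apply rule: Add -d (word ends in -e). 'like' becomes 'liked'.

liked


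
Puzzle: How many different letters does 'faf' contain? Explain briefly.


Unique letters in 'faf': {a, f} = 2 distinct letters.

2


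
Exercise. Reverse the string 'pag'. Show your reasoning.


Reverse 'pag' character by character: 'gap'.

gap


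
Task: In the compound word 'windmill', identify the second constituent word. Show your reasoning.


Split 'windmill' into 'wind' + 'mill'. The second part is 'mill'.

mill


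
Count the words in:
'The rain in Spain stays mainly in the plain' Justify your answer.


Split into words: The | rain | in | Spain | stays | mainly | in | the | plain = 9 words.

9


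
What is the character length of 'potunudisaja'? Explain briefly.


Spell out 'potunudisaja' and number each letter: p(1), o(2), t(3), u(4), n(5), u(6), d(7), i(8), s(9), a(10), j(11), a(12). Total: 12 letters.

12


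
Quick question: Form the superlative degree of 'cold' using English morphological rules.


Apply superlative formation (add -est): 'cold' -> 'coldest'.

coldest


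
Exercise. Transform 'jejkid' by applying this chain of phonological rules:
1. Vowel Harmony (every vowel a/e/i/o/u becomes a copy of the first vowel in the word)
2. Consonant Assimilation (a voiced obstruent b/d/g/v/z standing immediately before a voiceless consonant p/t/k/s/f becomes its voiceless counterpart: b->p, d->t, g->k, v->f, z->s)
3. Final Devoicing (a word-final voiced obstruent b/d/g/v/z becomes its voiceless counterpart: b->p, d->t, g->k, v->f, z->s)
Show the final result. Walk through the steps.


Starting form: 'jejkid'
Rule 1: Vowel Harmony: all vowels become 'e' (matching first vowel). 'jejkid' -> 'jejked'
Rule 2: Consonant Assimilation: no voiced obstruent (b/d/g/v/z) stands immediately before a voiceless consonant (p/t/k/s/f). No change.
Rule 3: Final Devoicing: word-final voiced obstruent 'd' becomes voiceless 't'. 'jejked' -> 'jejket'
Final form: 'jejket'

jejket


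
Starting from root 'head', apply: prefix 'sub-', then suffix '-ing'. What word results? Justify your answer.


Step 1: Add prefix 'sub-' to 'head' = 'subhead'
Step 2: Add suffix '-ing' to 'subhead' = 'subheading'

subheading


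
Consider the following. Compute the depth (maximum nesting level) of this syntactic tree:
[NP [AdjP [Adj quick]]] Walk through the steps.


Count bracket nesting levels:
'[' at pos 0: depth = 1
'[' at pos 4: depth = 2
'[' at pos 10: depth = 3
Maximum depth reached: 3

3


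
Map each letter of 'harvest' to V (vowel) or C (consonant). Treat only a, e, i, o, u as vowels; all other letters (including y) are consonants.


Letter mapping: h = C, a = V, r = C, v = C, e = V, s = C, t = C.

CVCCVCC


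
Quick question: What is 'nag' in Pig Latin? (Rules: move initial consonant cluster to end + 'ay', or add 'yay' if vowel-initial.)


'nag': move consonant cluster 'n' to end and add 'ay': 'agnay'.

agnay


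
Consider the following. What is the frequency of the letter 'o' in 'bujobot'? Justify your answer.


Letter 'o' in 'bujobot': found at position(s) 4, 6 = 2 occurrence(s).

2


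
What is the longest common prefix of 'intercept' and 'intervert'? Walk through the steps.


Compare from the start: 5 characters match: 'inter'. Mismatch at position 6: 'c' vs 'v'.

inter


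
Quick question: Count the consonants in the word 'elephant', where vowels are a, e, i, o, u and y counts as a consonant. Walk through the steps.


Consonants in 'elephant': l, p, h, n, t = 5 consonants.

5


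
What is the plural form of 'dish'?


Apply rule: Add -es (sibilant/fricative ending). 'dish' becomes 'dishes'.

dishes


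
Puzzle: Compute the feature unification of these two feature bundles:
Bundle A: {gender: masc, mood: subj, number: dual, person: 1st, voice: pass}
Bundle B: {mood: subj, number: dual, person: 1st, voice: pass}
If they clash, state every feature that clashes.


Compare features:
gender: A=masc vs B=_ -> unified: masc
mood: A=subj vs B=subj -> unified: subj
number: A=dual vs B=dual -> unified: dual
person: A=1st vs B=1st -> unified: 1st
voice: A=pass vs B=pass -> unified: pass
No clashes found.

Unified: {gender: masc, mood: subj, number: dual, person: 1st, voice: pass}


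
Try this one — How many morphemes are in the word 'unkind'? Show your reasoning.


Decomposition: un- (prefix) + kind (root) = 2 morpheme(s)

2 morphemes


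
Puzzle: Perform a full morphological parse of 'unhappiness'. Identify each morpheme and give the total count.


Step 1: Identify prefix: 'un' (meaning: not/reverse)
Step 2: Identify root: 'happy'
Step 3: Identify suffix(es): 'ness'
Decomposition: un- (prefix: not/reverse) + happy (root) + -ness (suffix: state of)
Total morphemes: 3

3 morphemes (un- (prefix: not/reverse) + happy (root) + -ness (suffix: state of))


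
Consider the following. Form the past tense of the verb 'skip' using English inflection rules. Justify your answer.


Apply rule: Double final consonant and add -ed. 'skip' becomes 'skipped'.

skipped


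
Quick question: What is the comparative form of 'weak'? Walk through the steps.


Apply comparative formation (add -er): 'weak' -> 'weaker'.

weaker


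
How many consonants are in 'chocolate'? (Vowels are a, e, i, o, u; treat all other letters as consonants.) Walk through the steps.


Consonants in 'chocolate': c, h, c, l, t = 5 consonants.

5


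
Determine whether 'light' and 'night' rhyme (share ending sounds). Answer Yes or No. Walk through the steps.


Rime (stressed vowel + following sounds) of 'light': -ight = /aɪt/
Rime of 'night': -ight = /aɪt/
/aɪt/ and /aɪt/ are the same ending sound, so the words rhyme.

Yes


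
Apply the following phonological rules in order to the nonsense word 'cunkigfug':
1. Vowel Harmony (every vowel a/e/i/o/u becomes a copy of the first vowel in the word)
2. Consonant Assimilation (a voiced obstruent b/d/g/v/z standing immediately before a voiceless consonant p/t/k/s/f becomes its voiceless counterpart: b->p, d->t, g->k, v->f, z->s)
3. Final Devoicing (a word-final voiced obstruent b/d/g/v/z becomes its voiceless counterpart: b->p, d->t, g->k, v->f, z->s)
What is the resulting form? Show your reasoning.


Starting form: 'cunkigfug'
Rule 1: Vowel Harmony: all vowels become 'u' (matching first vowel). 'cunkigfug' -> 'cunkugfug'
Rule 2: Consonant Assimilation: voiced obstruent before voiceless consonant becomes voiceless ('gf' -> 'kf'). 'cunkugfug' -> 'cunkukfug'
Rule 3: Final Devoicing: word-final voiced obstruent 'g' becomes voiceless 'k'. 'cunkukfug' -> 'cunkukfuk'
Final form: 'cunkukfuk'

cunkukfuk


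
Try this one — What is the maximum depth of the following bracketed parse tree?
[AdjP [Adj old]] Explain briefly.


Count bracket nesting levels:
'[' at pos 0: depth = 1
'[' at pos 6: depth = 2
Maximum depth reached: 2

2


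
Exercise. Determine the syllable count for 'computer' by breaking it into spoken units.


Break 'computer' into syllables: com-pu-ter -> com | pu | ter = 3 syllables

3 syllables


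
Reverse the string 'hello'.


Reverse 'hello' character by character: 'olleh'.

olleh


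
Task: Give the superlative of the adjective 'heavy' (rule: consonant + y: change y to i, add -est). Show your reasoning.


Apply superlative formation (consonant + y: change y to i, add -est): 'heavy' -> 'heaviest'.

heaviest


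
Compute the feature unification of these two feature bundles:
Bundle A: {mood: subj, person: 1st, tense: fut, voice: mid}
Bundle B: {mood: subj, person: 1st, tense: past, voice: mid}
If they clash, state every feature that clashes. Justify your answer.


Compare features:
mood: A=subj vs B=subj -> unified: subj
person: A=1st vs B=1st -> unified: 1st
tense: A=fut vs B=past -> CLASH
voice: A=mid vs B=mid -> unified: mid
Clash detected on feature 'tense' (fut vs past); unification fails.

CLASH on 'tense' (fut vs past)


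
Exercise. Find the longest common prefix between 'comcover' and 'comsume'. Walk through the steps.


Compare from the start: 3 characters match: 'com'. Mismatch at position 4: 'c' vs 's'.

com


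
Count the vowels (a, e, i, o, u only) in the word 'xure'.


Vowels in 'xure': u, e = 2 vowels.

2


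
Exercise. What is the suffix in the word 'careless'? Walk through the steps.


The word 'careless' = 'care' (root) + '-less' (suffix). The suffix is '-less'.

less


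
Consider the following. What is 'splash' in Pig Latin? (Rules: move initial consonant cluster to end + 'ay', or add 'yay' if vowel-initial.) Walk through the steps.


'splash': move consonant cluster 'spl' to end and add 'ay': 'ashsplay'.

ashsplay


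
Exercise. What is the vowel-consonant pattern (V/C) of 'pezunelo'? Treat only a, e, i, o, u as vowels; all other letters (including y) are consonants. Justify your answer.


Letter mapping: p = C, e = V, z = C, u = V, n = C, e = V, l = C, o = V.

CVCVCVCV


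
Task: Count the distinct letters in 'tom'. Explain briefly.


Unique letters in 'tom': {m, o, t} = 3 distinct letters.

3


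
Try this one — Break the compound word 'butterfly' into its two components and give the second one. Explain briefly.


Split 'butterfly' into 'butter' + 'fly'. The second part is 'fly'.

fly


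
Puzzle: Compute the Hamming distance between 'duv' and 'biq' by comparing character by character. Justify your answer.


Alignment:
Position 1: 'd' vs 'b' = DIFFER
Position 2: 'u' vs 'i' = DIFFER
Position 3: 'v' vs 'q' = DIFFER
Total differences: 3

3


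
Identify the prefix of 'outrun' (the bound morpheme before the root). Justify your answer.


The word 'outrun' = 'out' (prefix) + 'run' (root). The prefix is 'out'.

out


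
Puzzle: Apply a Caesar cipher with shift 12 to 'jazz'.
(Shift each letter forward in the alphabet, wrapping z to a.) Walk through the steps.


Shift each letter by 12: j -> v, a -> m, z -> l, z -> l. Result: 'vmll'.

vmll


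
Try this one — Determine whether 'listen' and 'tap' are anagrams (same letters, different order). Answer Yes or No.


Sorted letters of 'listen': 'eilnst'
Sorted letters of 'tap': 'apt'
They do not match.

No


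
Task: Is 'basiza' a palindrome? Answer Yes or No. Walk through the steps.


Forward: 'basiza'
Reversed: 'azisab'
They differ.

No


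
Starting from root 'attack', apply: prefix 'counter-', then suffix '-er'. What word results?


Step 1: Add prefix 'counter-' to 'attack' = 'counterattack'
Step 2: Add suffix '-er' to 'counterattack' = 'counterattacker'

counterattacker


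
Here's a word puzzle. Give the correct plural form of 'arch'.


Apply rule: Add -es (sibilant/fricative ending). 'arch' becomes 'arches'.

arches


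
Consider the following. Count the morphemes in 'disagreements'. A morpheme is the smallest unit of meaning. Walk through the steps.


Decomposition: dis- (prefix) + agree (root) + -ment (suffix) + -s (plural) = 4 morpheme(s)

4 morphemes


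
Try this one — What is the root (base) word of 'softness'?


Remove suffix '-ness' from 'softness' to get root 'soft'.

soft


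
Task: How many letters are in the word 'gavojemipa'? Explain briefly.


Spell out 'gavojemipa' and number each letter: g(1), a(2), v(3), o(4), j(5), e(6), m(7), i(8), p(9), a(10). Total: 10 letters.

10


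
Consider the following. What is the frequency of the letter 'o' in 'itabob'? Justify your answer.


Letter 'o' in 'itabob': found at position(s) 5 = 1 occurrence(s).

1


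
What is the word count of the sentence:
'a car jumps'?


Split into words: a | car | jumps = 3 words.

3


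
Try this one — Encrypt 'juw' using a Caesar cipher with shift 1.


Shift each letter by 1: j -> k, u -> v, w -> x. Result: 'kvx'.

kvx


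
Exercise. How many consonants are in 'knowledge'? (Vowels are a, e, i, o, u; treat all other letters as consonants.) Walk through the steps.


Consonants in 'knowledge': k, n, w, l, d, g = 6 consonants.

6


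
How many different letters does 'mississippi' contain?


Unique letters in 'mississippi': {i, m, p, s} = 4 distinct letters.

4


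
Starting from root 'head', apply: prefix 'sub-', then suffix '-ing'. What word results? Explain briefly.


Step 1: Add prefix 'sub-' to 'head' = 'subhead'
Step 2: Add suffix '-ing' to 'subhead' = 'subheading'

subheading


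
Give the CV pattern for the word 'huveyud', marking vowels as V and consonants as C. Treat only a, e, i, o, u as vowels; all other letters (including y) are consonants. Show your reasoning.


Letter mapping: h = C, u = V, v = C, e = V, y = C, u = V, d = C.

CVCVCVC


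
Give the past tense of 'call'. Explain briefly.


Apply rule: Add -ed. 'call' becomes 'called'.

called


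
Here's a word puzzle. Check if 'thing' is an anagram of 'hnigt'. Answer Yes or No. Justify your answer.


Sorted letters of 'thing': 'ghint'
Sorted letters of 'hnigt': 'ghint'
They match.

Yes


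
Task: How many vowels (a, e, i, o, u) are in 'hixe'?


Vowels in 'hixe': i, e = 2 vowels.

2


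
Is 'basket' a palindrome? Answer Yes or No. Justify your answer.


Forward: 'basket'
Reversed: 'teksab'
They differ.

No


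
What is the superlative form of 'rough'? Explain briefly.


Apply superlative formation (add -est): 'rough' -> 'roughest'.

roughest


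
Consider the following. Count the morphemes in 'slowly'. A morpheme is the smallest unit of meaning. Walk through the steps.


Decomposition: slow (root) + -ly (suffix) = 2 morpheme(s)

2 morphemes


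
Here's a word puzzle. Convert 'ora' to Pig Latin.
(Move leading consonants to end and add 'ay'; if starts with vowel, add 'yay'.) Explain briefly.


'ora' starts with a vowel, so add 'yay': 'orayay'.

orayay


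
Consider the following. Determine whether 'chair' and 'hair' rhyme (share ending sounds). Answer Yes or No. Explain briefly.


Rime (stressed vowel + following sounds) of 'chair': -air = /ɛər/
Rime of 'hair': -air = /ɛər/
/ɛər/ and /ɛər/ are the same ending sound, so the words rhyme.

Yes


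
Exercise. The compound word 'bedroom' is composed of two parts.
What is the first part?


Split 'bedroom' into 'bed' + 'room'. The first part is 'bed'.

bed


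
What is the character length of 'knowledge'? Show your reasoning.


Spell out 'knowledge' and number each letter: k(1), n(2), o(3), w(4), l(5), e(6), d(7), g(8), e(9). Total: 9 letters.

9


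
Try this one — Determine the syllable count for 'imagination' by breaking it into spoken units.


Break 'imagination' into syllables: i-mag-i-na-tion -> i | mag | i | na | tion = 5 syllables

5 syllables


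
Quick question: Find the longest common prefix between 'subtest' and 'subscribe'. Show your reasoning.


Compare from the start: 3 characters match: 'sub'. Mismatch at position 4: 't' vs 's'.

sub


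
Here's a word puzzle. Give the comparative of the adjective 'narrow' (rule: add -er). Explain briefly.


Apply comparative formation (add -er): 'narrow' -> 'narrower'.

narrower


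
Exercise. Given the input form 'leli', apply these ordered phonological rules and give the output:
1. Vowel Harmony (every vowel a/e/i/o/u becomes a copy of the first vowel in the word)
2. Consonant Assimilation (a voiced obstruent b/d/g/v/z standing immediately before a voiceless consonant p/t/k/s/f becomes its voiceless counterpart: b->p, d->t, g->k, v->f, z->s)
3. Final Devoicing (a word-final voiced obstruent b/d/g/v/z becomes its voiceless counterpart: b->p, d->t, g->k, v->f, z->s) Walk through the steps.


Starting form: 'leli'
Rule 1: Vowel Harmony: all vowels become 'e' (matching first vowel). 'leli' -> 'lele'
Rule 2: Consonant Assimilation: no voiced obstruent (b/d/g/v/z) stands immediately before a voiceless consonant (p/t/k/s/f). No change.
Rule 3: Final Devoicing: the word ends in the vowel 'e', not a consonant. No change.
Final form: 'lele'

lele


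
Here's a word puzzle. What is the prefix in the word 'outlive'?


The word 'outlive' = 'out' (prefix) + 'live' (root). The prefix is 'out'.

out


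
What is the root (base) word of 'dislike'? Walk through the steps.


Remove prefix 'dis' from 'dislike' to get root 'like'.

like


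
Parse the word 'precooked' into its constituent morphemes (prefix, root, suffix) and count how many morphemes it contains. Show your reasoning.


Step 1: Identify prefix: 'pre' (meaning: before)
Step 2: Identify root: 'cook'
Step 3: Identify suffix(es): 'ed'
Decomposition: pre- (prefix: before) + cook (root) + -ed (suffix: past)
Total morphemes: 3

3 morphemes (pre- (prefix: before) + cook (root) + -ed (suffix: past))


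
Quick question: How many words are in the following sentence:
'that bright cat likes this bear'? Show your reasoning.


Split into words: that | bright | cat | likes | this | bear = 6 words.

6


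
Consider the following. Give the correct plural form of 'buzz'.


Apply rule: Add -es (sibilant/fricative ending). 'buzz' becomes 'buzzes'.

buzzes


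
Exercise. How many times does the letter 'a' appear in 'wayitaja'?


Letter 'a' in 'wayitaja': found at position(s) 2, 6, 8 = 3 occurrence(s).

3


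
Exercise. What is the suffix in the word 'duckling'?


The word 'duckling' = 'duck' (root) + '-ling' (suffix). The suffix is '-ling'.

ling


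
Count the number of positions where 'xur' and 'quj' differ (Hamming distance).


Alignment:
Position 1: 'x' vs 'q' = DIFFER
Position 2: 'u' vs 'u' = match
Position 3: 'r' vs 'j' = DIFFER
Total differences: 2

2


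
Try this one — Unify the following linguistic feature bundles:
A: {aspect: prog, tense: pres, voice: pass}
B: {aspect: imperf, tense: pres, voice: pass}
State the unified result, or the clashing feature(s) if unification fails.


Compare features:
aspect: A=prog vs B=imperf -> CLASH
tense: A=pres vs B=pres -> unified: pres
voice: A=pass vs B=pass -> unified: pass
Clash detected on feature 'aspect' (prog vs imperf); unification fails.

CLASH on 'aspect' (prog vs imperf)


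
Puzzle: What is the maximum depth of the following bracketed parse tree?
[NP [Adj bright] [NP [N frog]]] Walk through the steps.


Count bracket nesting levels:
'[' at pos 0: depth = 1
'[' at pos 4: depth = 2
'[' at pos 17: depth = 2
'[' at pos 21: depth = 3
Maximum depth reached: 3

3


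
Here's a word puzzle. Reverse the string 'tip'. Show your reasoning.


Reverse 'tip' character by character: 'pit'.

pit


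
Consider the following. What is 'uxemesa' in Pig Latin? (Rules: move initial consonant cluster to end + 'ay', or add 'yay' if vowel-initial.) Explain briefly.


'uxemesa' starts with a vowel, so add 'yay': 'uxemesayay'.

uxemesayay


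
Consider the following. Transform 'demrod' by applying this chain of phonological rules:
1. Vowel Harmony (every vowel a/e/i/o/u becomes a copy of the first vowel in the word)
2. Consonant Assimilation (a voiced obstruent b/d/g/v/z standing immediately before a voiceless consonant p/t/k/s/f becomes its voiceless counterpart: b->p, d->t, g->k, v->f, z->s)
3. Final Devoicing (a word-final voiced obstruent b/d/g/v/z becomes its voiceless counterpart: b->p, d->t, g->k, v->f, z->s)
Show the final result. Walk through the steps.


Starting form: 'demrod'
Rule 1: Vowel Harmony: all vowels become 'e' (matching first vowel). 'demrod' -> 'demred'
Rule 2: Consonant Assimilation: no voiced obstruent (b/d/g/v/z) stands immediately before a voiceless consonant (p/t/k/s/f). No change.
Rule 3: Final Devoicing: word-final voiced obstruent 'd' becomes voiceless 't'. 'demred' -> 'demret'
Final form: 'demret'

demret


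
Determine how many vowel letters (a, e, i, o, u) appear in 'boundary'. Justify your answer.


Vowels in 'boundary': o, u, a = 3 vowels.

3


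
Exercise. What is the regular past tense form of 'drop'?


Apply rule: Double final consonant and add -ed. 'drop' becomes 'dropped'.

dropped


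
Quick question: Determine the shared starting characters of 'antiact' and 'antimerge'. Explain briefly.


Compare from the start: 4 characters match: 'anti'. Mismatch at position 5: 'a' vs 'm'.

anti


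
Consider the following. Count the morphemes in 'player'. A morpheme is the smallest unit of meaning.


Decomposition: play (root) + -er (suffix) = 2 morpheme(s)

2 morphemes


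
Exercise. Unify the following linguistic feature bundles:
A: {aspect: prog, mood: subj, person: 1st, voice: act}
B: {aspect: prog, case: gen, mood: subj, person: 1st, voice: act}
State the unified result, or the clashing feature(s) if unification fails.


Compare features:
aspect: A=prog vs B=prog -> unified: prog
case: A=_ vs B=gen -> unified: gen
mood: A=subj vs B=subj -> unified: subj
person: A=1st vs B=1st -> unified: 1st
voice: A=act vs B=act -> unified: act
No clashes found.

Unified: {aspect: prog, case: gen, mood: subj, person: 1st, voice: act}


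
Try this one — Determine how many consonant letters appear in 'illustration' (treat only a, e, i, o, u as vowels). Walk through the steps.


Consonants in 'illustration': l, l, s, t, r, t, n = 7 consonants.

7


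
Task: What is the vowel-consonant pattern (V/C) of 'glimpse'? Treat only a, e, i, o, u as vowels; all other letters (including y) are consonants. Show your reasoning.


Letter mapping: g = C, l = C, i = V, m = C, p = C, s = C, e = V.

CCVCCCV


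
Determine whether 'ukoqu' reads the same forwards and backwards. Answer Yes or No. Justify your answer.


Forward: 'ukoqu'
Reversed: 'uqoku'
They differ.

No


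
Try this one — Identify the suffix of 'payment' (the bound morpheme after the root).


The word 'payment' = 'pay' (root) + '-ment' (suffix). The suffix is '-ment'.

ment


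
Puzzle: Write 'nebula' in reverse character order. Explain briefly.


Reverse 'nebula' character by character: 'aluben'.

aluben


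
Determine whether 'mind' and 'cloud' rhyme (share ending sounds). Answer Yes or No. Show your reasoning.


Rime (stressed vowel + following sounds) of 'mind': -ind = /aɪnd/
Rime of 'cloud': -oud = /aʊd/
/aɪnd/ and /aʊd/ are different ending sounds, so the words do not rhyme.

No


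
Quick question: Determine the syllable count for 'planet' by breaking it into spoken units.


Break 'planet' into syllables: plan-et -> plan | et = 2 syllables

2 syllables


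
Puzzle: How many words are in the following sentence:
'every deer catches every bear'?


Split into words: every | deer | catches | every | bear = 5 words.

5


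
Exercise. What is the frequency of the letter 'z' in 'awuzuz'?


Letter 'z' in 'awuzuz': found at position(s) 4, 6 = 2 occurrence(s).

2


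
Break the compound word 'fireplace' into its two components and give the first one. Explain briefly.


Split 'fireplace' into 'fire' + 'place'. The first part is 'fire'.

fire


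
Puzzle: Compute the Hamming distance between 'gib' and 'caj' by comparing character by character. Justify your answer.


Alignment:
Position 1: 'g' vs 'c' = DIFFER
Position 2: 'i' vs 'a' = DIFFER
Position 3: 'b' vs 'j' = DIFFER
Total differences: 3

3


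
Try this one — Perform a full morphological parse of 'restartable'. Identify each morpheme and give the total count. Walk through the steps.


Step 1: Identify prefix: 're' (meaning: again)
Step 2: Identify root: 'start'
Step 3: Identify suffix(es): 'able'
Decomposition: re- (prefix: again) + start (root) + -able (suffix: capable of)
Total morphemes: 3

3 morphemes (re- (prefix: again) + start (root) + -able (suffix: capable of))


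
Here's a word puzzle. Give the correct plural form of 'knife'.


Apply rule: Change -fe to -ves. 'knife' becomes 'knives'.

knives


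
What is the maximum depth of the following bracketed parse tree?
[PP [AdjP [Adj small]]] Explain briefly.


Count bracket nesting levels:
'[' at pos 0: depth = 1
'[' at pos 4: depth = 2
'[' at pos 10: depth = 3
Maximum depth reached: 3

3


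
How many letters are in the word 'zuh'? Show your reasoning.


Spell out 'zuh' and number each letter: z(1), u(2), h(3). Total: 3 letters.

3


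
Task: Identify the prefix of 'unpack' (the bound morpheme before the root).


The word 'unpack' = 'un' (prefix) + 'pack' (root). The prefix is 'un'.

un


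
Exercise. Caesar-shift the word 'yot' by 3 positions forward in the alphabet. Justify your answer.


Shift each letter by 3: y -> b, o -> r, t -> w. Result: 'brw'.

brw


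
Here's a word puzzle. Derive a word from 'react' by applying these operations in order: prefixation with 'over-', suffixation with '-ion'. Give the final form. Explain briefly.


Step 1: Add prefix 'over-' to 'react' = 'overreact'
Step 2: Add suffix '-ion' to 'overreact' = 'overreaction'

overreaction


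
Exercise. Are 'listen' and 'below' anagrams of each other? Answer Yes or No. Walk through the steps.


Sorted letters of 'listen': 'eilnst'
Sorted letters of 'below': 'below'
They do not match.

No


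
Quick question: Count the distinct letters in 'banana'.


Unique letters in 'banana': {a, b, n} = 3 distinct letters.

3


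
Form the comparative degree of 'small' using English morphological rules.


Apply comparative formation (add -er): 'small' -> 'smaller'.

smaller


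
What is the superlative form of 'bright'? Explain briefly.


Apply superlative formation (add -est): 'bright' -> 'brightest'.

brightest


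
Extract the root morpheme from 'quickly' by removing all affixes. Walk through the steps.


Remove suffix '-ly' from 'quickly' to get root 'quick'.

quick


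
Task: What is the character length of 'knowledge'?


Spell out 'knowledge' and number each letter: k(1), n(2), o(3), w(4), l(5), e(6), d(7), g(8), e(9). Total: 9 letters.

9


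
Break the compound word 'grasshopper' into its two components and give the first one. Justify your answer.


Split 'grasshopper' into 'grass' + 'hopper'. The first part is 'grass'.

grass


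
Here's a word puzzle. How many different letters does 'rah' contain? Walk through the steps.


Unique letters in 'rah': {a, h, r} = 3 distinct letters.

3


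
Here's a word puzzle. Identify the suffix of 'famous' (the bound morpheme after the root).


The word 'famous' = 'fame' (root) + '-ous' (suffix). The suffix is '-ous'.

ous


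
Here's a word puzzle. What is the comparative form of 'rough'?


Apply comparative formation (add -er): 'rough' -> 'rougher'.

rougher


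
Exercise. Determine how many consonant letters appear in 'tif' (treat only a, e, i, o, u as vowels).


Consonants in 'tif': t, f = 2 consonants.

2


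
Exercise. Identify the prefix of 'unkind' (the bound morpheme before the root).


The word 'unkind' = 'un' (prefix) + 'kind' (root). The prefix is 'un'.

un


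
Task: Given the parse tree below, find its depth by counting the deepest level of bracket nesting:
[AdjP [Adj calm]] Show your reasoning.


Count bracket nesting levels:
'[' at pos 0: depth = 1
'[' at pos 6: depth = 2
Maximum depth reached: 2

2


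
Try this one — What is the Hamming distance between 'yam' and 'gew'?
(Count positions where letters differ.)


Alignment:
Position 1: 'y' vs 'g' = DIFFER
Position 2: 'a' vs 'e' = DIFFER
Position 3: 'm' vs 'w' = DIFFER
Total differences: 3

3


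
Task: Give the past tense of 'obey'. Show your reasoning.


Apply rule: Add -ed. 'obey' becomes 'obeyed'.

obeyed


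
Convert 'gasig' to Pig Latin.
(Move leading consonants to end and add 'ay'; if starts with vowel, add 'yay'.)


'gasig': move consonant cluster 'g' to end and add 'ay': 'asiggay'.

asiggay


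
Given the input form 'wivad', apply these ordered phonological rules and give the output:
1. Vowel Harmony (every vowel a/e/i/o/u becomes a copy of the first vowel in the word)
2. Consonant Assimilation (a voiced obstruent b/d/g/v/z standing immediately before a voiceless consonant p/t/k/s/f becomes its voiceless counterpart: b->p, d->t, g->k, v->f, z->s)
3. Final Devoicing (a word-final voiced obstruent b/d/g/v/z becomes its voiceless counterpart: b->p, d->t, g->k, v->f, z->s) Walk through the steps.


Starting form: 'wivad'
Rule 1: Vowel Harmony: all vowels become 'i' (matching first vowel). 'wivad' -> 'wivid'
Rule 2: Consonant Assimilation: no voiced obstruent (b/d/g/v/z) stands immediately before a voiceless consonant (p/t/k/s/f). No change.
Rule 3: Final Devoicing: word-final voiced obstruent 'd' becomes voiceless 't'. 'wivid' -> 'wivit'
Final form: 'wivit'

wivit


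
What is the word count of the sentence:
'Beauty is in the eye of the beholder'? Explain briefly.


Split into words: Beauty | is | in | the | eye | of | the | beholder = 8 words.

8


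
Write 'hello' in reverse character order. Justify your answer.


Reverse 'hello' character by character: 'olleh'.

olleh


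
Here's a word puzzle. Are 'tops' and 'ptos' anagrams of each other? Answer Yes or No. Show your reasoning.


Sorted letters of 'tops': 'opst'
Sorted letters of 'ptos': 'opst'
They match.

Yes


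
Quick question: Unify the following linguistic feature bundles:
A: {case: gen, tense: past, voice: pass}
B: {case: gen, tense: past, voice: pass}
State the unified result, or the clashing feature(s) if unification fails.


Compare features:
case: A=gen vs B=gen -> unified: gen
tense: A=past vs B=past -> unified: past
voice: A=pass vs B=pass -> unified: pass
No clashes found.

Unified: {case: gen, tense: past, voice: pass}


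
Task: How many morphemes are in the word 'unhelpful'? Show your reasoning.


Decomposition: un- (prefix) + help (root) + -ful (suffix) = 3 morpheme(s)

3 morphemes


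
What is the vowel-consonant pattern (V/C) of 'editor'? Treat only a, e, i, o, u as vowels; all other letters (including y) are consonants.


Letter mapping: e = V, d = C, i = V, t = C, o = V, r = C.

VCVCVC


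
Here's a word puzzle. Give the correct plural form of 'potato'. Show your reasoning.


Apply rule: Add -es (consonant + o). 'potato' becomes 'potatoes'.

potatoes


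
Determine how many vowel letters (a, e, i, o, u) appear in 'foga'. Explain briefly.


Vowels in 'foga': o, a = 2 vowels.

2


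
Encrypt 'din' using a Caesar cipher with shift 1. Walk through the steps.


Shift each letter by 1: d -> e, i -> j, n -> o. Result: 'ejo'.

ejo


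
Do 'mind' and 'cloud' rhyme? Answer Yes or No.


Rime (stressed vowel + following sounds) of 'mind': -ind = /aɪnd/
Rime of 'cloud': -oud = /aʊd/
/aɪnd/ and /aʊd/ are different ending sounds, so the words do not rhyme.

No


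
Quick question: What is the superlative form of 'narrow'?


Apply superlative formation (add -est): 'narrow' -> 'narrowest'.

narrowest


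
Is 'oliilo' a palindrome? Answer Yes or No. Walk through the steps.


Forward: 'oliilo'
Reversed: 'oliilo'
They are identical.

Yes


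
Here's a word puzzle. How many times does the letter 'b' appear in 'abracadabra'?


Letter 'b' in 'abracadabra': found at position(s) 2, 9 = 2 occurrence(s).

2


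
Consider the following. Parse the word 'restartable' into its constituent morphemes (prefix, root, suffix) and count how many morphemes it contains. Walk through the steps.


Step 1: Identify prefix: 're' (meaning: again)
Step 2: Identify root: 'start'
Step 3: Identify suffix(es): 'able'
Decomposition: re- (prefix: again) + start (root) + -able (suffix: capable of)
Total morphemes: 3

3 morphemes (re- (prefix: again) + start (root) + -able (suffix: capable of))


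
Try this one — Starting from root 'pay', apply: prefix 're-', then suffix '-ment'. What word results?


Step 1: Add prefix 're-' to 'pay' = 'repay'
Step 2: Add suffix '-ment' to 'repay' = 'repayment'

repayment


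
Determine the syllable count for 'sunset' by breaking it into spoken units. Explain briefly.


Break 'sunset' into syllables: sun-set -> sun | set = 2 syllables

2 syllables


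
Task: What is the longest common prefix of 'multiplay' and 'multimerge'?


Compare from the start: 5 characters match: 'multi'. Mismatch at position 6: 'p' vs 'm'.

multi


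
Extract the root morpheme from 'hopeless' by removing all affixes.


Remove suffix '-less' from 'hopeless' to get root 'hope'.

hope


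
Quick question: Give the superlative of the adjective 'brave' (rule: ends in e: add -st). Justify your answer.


Apply superlative formation (ends in e: add -st): 'brave' -> 'bravest'.

bravest


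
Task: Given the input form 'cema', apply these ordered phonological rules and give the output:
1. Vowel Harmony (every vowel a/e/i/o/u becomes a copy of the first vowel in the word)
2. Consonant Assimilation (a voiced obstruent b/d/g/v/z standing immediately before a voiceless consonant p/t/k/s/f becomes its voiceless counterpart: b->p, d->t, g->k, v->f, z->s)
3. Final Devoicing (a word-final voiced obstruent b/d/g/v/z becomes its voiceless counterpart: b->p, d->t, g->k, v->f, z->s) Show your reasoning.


Starting form: 'cema'
Rule 1: Vowel Harmony: all vowels become 'e' (matching first vowel). 'cema' -> 'ceme'
Rule 2: Consonant Assimilation: no voiced obstruent (b/d/g/v/z) stands immediately before a voiceless consonant (p/t/k/s/f). No change.
Rule 3: Final Devoicing: the word ends in the vowel 'e', not a consonant. No change.
Final form: 'ceme'

ceme


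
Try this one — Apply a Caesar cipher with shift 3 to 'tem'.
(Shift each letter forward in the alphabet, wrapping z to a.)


Shift each letter by 3: t -> w, e -> h, m -> p. Result: 'whp'.

whp


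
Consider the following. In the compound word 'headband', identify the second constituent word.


Split 'headband' into 'head' + 'band'. The second part is 'band'.

band


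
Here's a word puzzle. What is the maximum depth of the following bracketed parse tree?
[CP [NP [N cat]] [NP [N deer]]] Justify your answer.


Count bracket nesting levels:
'[' at pos 0: depth = 1
'[' at pos 4: depth = 2
'[' at pos 8: depth = 3
'[' at pos 17: depth = 2
'[' at pos 21: depth = 3
Maximum depth reached: 3

3


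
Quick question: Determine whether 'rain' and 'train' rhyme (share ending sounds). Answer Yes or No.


Rime (stressed vowel + following sounds) of 'rain': -ain = /eɪn/
Rime of 'train': -ain = /eɪn/
/eɪn/ and /eɪn/ are the same ending sound, so the words rhyme.

Yes


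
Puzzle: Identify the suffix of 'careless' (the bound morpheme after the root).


The word 'careless' = 'care' (root) + '-less' (suffix). The suffix is '-less'.

less


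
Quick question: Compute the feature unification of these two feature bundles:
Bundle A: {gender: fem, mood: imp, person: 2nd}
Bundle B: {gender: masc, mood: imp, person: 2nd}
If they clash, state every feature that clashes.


Compare features:
gender: A=fem vs B=masc -> CLASH
mood: A=imp vs B=imp -> unified: imp
person: A=2nd vs B=2nd -> unified: 2nd
Clash detected on feature 'gender' (fem vs masc); unification fails.

CLASH on 'gender' (fem vs masc)
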